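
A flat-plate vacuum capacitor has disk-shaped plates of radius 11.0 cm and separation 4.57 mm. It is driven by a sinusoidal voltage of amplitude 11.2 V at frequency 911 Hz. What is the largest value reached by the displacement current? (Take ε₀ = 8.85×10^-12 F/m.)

4.72×10^-6 A

The displacement current equals the conduction current C dV/dt, which peaks at C V₀ ω.
With C = ε₀A/d = (8.85×10^-12)(0.03801)/(4.57×10^-3) = 7.361×10^-11 F and ω = 2πf = 5724 rad/s, I_d,max = (7.361×10^-11)(11.2)(5724) = 4.72×10^-6 A.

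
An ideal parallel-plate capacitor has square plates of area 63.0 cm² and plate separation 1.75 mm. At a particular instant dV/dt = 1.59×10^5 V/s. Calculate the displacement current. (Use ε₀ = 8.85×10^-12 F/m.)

5.07×10^-6 A

E = V/d so dE/dt = (dV/dt)/d = 9.086×10^7 V/(m·s), and I_d = ε₀ A dE/dt = (8.85×10^-12)(6.30×10^-3)(9.086×10^7) = 5.07×10^-6 A.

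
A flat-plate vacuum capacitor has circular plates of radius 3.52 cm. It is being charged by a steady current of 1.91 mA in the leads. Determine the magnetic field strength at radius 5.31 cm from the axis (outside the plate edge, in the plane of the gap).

7.19×10^-9 T

Between the plates the displacement current equals the wire current: I_d = 1.91 mA = 1.91×10^-3 A.
For r ≥ R the full I_d is enclosed: B = μ₀ I_d/(2πr) = (4π×10^-7)(1.91×10^-3)/(2π·0.0531) = 7.19×10^-9 T.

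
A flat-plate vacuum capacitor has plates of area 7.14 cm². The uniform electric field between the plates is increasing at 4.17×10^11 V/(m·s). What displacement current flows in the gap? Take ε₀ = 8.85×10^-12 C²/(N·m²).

The displacement current is ε₀ times dΦ_E/dt = ε₀ A dE/dt = (8.85×10^-12)(7.14×10^-4)(4.17×10^11) = 2.63×10^-3 A.

2.63×10^-3 A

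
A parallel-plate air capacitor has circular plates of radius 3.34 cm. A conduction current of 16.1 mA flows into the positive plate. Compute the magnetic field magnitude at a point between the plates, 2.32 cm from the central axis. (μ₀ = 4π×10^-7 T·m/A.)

6.70×10^-8 T

Between the plates the displacement current equals the wire current: I_d = 16.1 mA = 0.0161 A.
An Ampèrian loop of radius r encloses a fraction (r/R)² of I_d. Then B·2πr = μ₀ I_d (r/R)², giving B = μ₀ I_d r/(2πR²) = 6.70×10^-8 T.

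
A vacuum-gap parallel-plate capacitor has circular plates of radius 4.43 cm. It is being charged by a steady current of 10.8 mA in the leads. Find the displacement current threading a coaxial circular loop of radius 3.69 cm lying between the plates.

7.49×10^-3 A

By continuity the displacement current in the gap matches the conduction current: I_d = 0.0108 A.
Through an area πr² the displacement current is I_d·(πr²/πR²) = I_d (r/R)² = 7.49×10^-3 A.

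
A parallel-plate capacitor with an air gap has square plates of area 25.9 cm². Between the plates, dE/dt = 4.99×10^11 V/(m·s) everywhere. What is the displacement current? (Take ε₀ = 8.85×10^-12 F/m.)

0.0114 A

With a uniform field, Φ_E = EA, so I_d = ε₀ A dE/dt = 0.0114 A.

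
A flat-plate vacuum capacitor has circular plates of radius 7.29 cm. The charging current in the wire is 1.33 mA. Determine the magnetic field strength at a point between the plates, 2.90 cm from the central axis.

Between the plates the displacement current equals the wire current: I_d = 1.33 mA = 1.33×10^-3 A.
∮B·dl = μ₀ I_d,enc with I_d,enc = I_d r²/R² = 2.105×10^-4 A; so B = μ₀ I_d,enc/(2πr) = 1.45×10^-9 T.

1.45×10^-9 T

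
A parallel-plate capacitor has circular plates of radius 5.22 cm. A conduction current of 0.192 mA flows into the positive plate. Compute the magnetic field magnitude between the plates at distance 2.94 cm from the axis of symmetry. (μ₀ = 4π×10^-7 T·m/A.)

4.14×10^-10 T

Between the plates the displacement current equals the wire current: I_d = 0.192 mA = 1.92×10^-4 A.
An Ampèrian loop of radius r encloses a fraction (r/R)² of I_d. Then B·2πr = μ₀ I_d (r/R)², giving B = μ₀ I_d r/(2πR²) = 4.14×10^-10 T.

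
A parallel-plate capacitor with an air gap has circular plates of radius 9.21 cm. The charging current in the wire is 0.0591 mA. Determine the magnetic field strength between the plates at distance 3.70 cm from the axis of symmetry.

5.16×10^-11 T

Between the plates the displacement current equals the wire current: I_d = 0.0591 mA = 5.91×10^-5 A.
∮B·dl = μ₀ I_d,enc with I_d,enc = I_d r²/R² = 9.538×10^-6 A; so B = μ₀ I_d,enc/(2πr) = 5.16×10^-11 T.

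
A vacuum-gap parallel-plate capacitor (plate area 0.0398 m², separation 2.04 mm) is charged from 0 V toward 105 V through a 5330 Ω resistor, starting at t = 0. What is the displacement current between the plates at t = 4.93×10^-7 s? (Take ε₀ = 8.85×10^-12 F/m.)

0.0115 A

With C = ε₀A/d = (8.85×10^-12)(0.0398)/(2.04×10^-3) = 1.727×10^-10 F, the time constant is τ = RC = 9.205×10^-7 s, so t/τ = 0.5356 and e^(−t/τ) = 0.5853.
I_d = I_cond = (V₀/R) e^(−t/τ) = (0.01970)(0.5853) = 0.0115 A.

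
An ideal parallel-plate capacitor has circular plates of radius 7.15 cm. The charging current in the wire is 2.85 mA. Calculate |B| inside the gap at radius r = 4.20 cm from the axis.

4.68×10^-9 T

By continuity the displacement current in the gap matches the conduction current: I_d = 2.85×10^-3 A.
∮B·dl = μ₀ I_d,enc with I_d,enc = I_d r²/R² = 9.834×10^-4 A; so B = μ₀ I_d,enc/(2πr) = 4.68×10^-9 T.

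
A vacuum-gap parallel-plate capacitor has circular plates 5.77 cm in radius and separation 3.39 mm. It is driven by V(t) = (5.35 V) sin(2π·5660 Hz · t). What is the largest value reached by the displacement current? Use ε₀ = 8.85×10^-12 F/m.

5.20×10^-6 A

(dE/dt)_max = V₀ω/d = 5.612×10^7 V/(m·s); ω = 2πf = 3.556×10^4 rad/s.
I_d,max = ε₀ A (dE/dt)_max = (8.85×10^-12)(0.01046)(5.612×10^7) = 5.20×10^-6 A.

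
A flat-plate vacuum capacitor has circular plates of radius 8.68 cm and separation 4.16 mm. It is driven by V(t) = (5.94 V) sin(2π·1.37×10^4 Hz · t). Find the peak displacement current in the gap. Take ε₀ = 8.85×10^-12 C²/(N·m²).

2.57×10^-5 A

(dE/dt)_max = V₀ω/d = 1.229×10^8 V/(m·s); ω = 2πf = 8.608×10^4 rad/s.
I_d,max = ε₀ A (dE/dt)_max = (8.85×10^-12)(0.02367)(1.229×10^8) = 2.57×10^-5 A.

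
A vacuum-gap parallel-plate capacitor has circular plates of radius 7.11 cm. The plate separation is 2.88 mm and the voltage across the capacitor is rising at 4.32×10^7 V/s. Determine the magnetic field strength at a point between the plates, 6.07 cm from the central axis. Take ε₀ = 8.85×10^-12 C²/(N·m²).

I_d = C dV/dt with C = ε₀πR²/d = 4.880×10^-11 F, so I_d = (4.880×10^-11)(4.32×10^7) = 2.108×10^-3 A.
For r < R the Ampère–Maxwell law gives B(2πr) = μ₀ I_d (r²/R²), so B = μ₀ I_d r/(2πR²) = (4π×10^-7)(2.108×10^-3)(0.0607)/(2π·0.0711²) = 5.06×10^-9 T.

5.06×10^-9 T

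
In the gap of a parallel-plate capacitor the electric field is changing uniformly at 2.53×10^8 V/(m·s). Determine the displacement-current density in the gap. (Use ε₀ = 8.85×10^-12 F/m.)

J_d = ε₀ dE/dt = (8.85×10^-12)(2.53×10^8) = 2.24×10^-3 A/m².

2.24×10^-3 A/m²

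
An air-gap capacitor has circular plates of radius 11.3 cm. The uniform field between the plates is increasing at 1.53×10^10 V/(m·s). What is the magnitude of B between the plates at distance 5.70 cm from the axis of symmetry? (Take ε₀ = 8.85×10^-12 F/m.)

Through the whole plate area (πR² = 0.04011 m²), I_d = ε₀ πR² dE/dt = 5.431×10^-3 A.
For r < R the Ampère–Maxwell law gives B(2πr) = μ₀ I_d (r²/R²), so B = μ₀ I_d r/(2πR²) = (4π×10^-7)(5.431×10^-3)(0.0570)/(2π·0.113²) = 4.85×10^-9 T.

4.85×10^-9 T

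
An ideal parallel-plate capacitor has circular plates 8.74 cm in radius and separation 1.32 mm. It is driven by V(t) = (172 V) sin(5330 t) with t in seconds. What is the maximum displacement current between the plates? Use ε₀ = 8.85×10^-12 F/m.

The displacement current equals the conduction current C dV/dt, which peaks at C V₀ ω.
With C = ε₀A/d = (8.85×10^-12)(0.02400)/(1.32×10^-3) = 1.609×10^-10 F and ω = 5330 rad/s, I_d,max = (1.609×10^-10)(172)(5330) = 1.48×10^-4 A.

1.48×10^-4 A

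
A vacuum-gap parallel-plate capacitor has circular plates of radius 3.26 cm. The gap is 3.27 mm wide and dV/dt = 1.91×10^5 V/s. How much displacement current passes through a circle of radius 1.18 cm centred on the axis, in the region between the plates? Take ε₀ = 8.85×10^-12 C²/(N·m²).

With E = V/d, dE/dt = 5.841×10^7 V/(m·s) and πR² = 3.339×10^-3 m², giving I_d = ε₀ πR² dE/dt = 1.726×10^-6 A.
Through an area πr² the displacement current is I_d·(πr²/πR²) = I_d (r/R)² = 2.26×10^-7 A.

2.26×10^-7 A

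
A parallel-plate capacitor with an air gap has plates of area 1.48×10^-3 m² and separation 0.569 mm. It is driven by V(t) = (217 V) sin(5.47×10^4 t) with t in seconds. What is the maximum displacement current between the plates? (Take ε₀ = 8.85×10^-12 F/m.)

2.73×10^-4 A

C = ε₀A/d = (8.85×10^-12)(1.48×10^-3)/(5.69×10^-4) = 2.302×10^-11 F; ω = 5.47×10^4 rad/s.
I_d = C dV/dt, so |I_d|_max = C V₀ ω = (2.302×10^-11)(217)(5.47×10^4) = 2.73×10^-4 A.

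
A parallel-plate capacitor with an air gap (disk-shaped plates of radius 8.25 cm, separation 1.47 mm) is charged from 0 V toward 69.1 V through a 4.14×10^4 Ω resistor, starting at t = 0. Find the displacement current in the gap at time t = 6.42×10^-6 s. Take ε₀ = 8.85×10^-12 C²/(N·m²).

5.00×10^-4 A

C = ε₀A/d = (8.85×10^-12)(0.02138)/(1.47×10^-3) = 1.287×10^-10 F, so τ = RC = 5.328×10^-6 s.
The conduction current is I(t) = (V₀/R) e^(−t/τ), and the displacement current between the plates equals it.
t/τ = 1.205; I_d = (69.1/4.14×10^4) · e^(−1.205) = (1.669×10^-3)(0.2997) = 5.00×10^-4 A.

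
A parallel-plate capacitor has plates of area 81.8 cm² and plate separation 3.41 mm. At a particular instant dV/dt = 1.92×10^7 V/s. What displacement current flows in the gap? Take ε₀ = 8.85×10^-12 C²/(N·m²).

4.08×10^-4 A

E = V/d so dE/dt = (dV/dt)/d = 5.630×10^9 V/(m·s), and I_d = ε₀ A dE/dt = (8.85×10^-12)(8.18×10^-3)(5.630×10^9) = 4.08×10^-4 A.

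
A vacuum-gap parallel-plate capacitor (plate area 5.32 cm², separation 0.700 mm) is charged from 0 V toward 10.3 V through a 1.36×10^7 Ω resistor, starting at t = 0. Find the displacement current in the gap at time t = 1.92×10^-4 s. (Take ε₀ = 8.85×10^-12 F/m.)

C = ε₀A/d = (8.85×10^-12)(5.32×10^-4)/(7.00×10^-4) = 6.726×10^-12 F and τ = RC = 9.147×10^-5 s. I_d in the gap equals the RC charging current.
I_d(t) = (V₀/R) e^(−t/τ) = 7.574×10^-7 · e^(−2.099) = 9.28×10^-8 A.

9.28×10^-8 A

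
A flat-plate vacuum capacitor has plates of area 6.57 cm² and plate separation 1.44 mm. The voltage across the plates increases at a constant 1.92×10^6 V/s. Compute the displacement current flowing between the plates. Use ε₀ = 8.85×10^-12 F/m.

7.75×10^-6 A

The displacement current equals the charging current C dV/dt. With C = ε₀A/d = (8.85×10^-12)(6.57×10^-4)/(1.44×10^-3) = 4.038×10^-12 F, I_d = (4.038×10^-12)(1.92×10^6) = 7.75×10^-6 A.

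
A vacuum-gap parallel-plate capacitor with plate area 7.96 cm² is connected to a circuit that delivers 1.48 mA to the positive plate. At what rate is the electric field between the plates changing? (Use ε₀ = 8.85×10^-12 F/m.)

2.10×10^11 V/(m·s)

The displacement current between the plates equals the conduction current, I_d = 1.48 mA.
Since I_d = ε₀ A dE/dt, dE/dt = I_d/(ε₀A) = (1.48×10^-3)/((8.85×10^-12)(7.96×10^-4)) = 2.10×10^11 V/(m·s).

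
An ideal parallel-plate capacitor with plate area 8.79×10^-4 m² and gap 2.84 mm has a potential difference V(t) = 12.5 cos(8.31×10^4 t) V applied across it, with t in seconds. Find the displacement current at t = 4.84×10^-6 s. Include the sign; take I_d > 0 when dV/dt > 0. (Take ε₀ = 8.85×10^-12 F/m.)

dV/dt = (12.5)(8.31×10^4)·−sin(0.402204) = -4.066×10^5 V/s.
I_d = C dV/dt with C = ε₀A/d = (8.85×10^-12)(8.79×10^-4)/(2.84×10^-3) = 2.739×10^-12 F, so I_d = (2.739×10^-12)(-4.066×10^5) = -1.11×10^-6 A.

-1.11×10^-6 A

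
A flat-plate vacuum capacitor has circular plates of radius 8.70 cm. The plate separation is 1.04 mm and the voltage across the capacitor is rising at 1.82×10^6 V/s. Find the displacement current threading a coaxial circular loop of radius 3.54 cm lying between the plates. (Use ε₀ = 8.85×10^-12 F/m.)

I_d = C dV/dt with C = ε₀πR²/d = 2.024×10^-10 F, so I_d = (2.024×10^-10)(1.82×10^6) = 3.684×10^-4 A.
Since J_d is uniform, the enclosed fraction is (r/R)² = 0.1656, giving I_d,enc = 6.10×10^-5 A.

6.10×10^-5 A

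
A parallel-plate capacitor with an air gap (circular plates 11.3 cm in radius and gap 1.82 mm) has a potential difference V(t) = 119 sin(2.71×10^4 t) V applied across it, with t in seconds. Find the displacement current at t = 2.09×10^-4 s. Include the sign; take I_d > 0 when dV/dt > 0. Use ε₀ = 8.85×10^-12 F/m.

C = ε₀A/d = (8.85×10^-12)(0.04011)/(1.82×10^-3) = 1.950×10^-10 F. dV/dt = V₀ω·cos(ωt); at ωt = 5.6639 rad this factor is 0.8143.
I_d = C dV/dt = (1.950×10^-10)(119)(2.71×10^4)(0.8143) = 5.12×10^-4 A.

5.12×10^-4 A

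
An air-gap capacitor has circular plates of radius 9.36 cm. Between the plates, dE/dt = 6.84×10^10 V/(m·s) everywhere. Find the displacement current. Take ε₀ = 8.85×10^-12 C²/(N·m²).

I_d = ε₀ A (dE/dt) = (8.85×10^-12)(0.02752 m²)(6.84×10^10) = 0.0167 A.

0.0167 A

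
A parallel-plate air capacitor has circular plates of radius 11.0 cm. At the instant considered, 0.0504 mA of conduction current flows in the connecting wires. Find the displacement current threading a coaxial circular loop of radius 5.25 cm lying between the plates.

By continuity the displacement current in the gap matches the conduction current: I_d = 5.04×10^-5 A.
The field is uniform, so I_d,enc = I_d (r/R)² = (5.04×10^-5)(5.25/11.0)² = 1.15×10^-5 A.

1.15×10^-5 A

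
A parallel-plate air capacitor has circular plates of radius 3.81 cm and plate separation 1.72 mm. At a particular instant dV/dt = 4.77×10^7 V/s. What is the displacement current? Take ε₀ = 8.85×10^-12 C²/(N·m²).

The field between the plates is E = V/d, so dE/dt = (4.77×10^7)/(1.72×10^-3 m) = 2.773×10^10 V/(m·s).
I_d = ε₀ A (dE/dt) = (8.85×10^-12)(4.560×10^-3)(2.773×10^10) = 1.12×10^-3 A.

1.12×10^-3 A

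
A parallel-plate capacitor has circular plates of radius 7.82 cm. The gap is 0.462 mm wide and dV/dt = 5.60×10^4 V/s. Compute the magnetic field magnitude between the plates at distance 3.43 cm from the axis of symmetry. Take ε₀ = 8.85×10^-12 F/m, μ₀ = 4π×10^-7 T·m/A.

I_d = C dV/dt with C = ε₀πR²/d = 3.680×10^-10 F, so I_d = (3.680×10^-10)(5.60×10^4) = 2.061×10^-5 A.
An Ampèrian loop of radius r encloses a fraction (r/R)² of I_d. Then B·2πr = μ₀ I_d (r/R)², giving B = μ₀ I_d r/(2πR²) = 2.31×10^-11 T.

2.31×10^-11 T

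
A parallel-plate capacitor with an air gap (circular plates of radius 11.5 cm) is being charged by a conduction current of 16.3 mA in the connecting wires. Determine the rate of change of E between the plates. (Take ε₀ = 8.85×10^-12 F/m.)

By continuity, I_d in the gap equals the 16.3 mA flowing in the wire.
Since I_d = ε₀ A dE/dt, dE/dt = I_d/(ε₀A) = (0.0163)/((8.85×10^-12)(0.04155)) = 4.43×10^10 V/(m·s).

4.43×10^10 V/(m·s)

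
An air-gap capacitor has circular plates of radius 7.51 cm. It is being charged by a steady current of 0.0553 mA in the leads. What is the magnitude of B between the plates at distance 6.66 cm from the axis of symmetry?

1.31×10^-10 T

By continuity the displacement current in the gap matches the conduction current: I_d = 5.53×10^-5 A.
∮B·dl = μ₀ I_d,enc with I_d,enc = I_d r²/R² = 4.349×10^-5 A; so B = μ₀ I_d,enc/(2πr) = 1.31×10^-10 T.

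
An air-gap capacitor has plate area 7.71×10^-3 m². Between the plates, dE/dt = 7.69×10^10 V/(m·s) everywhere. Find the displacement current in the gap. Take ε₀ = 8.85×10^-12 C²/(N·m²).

5.25×10^-3 A

The displacement current is ε₀ times dΦ_E/dt = ε₀ A dE/dt = (8.85×10^-12)(7.71×10^-3)(7.69×10^10) = 5.25×10^-3 A.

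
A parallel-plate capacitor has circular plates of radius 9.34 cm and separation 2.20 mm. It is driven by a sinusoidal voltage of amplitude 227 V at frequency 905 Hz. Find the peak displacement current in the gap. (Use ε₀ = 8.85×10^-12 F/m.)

The displacement current equals the conduction current C dV/dt, which peaks at C V₀ ω.
With C = ε₀A/d = (8.85×10^-12)(0.02741)/(2.20×10^-3) = 1.103×10^-10 F and ω = 2πf = 5686 rad/s, I_d,max = (1.103×10^-10)(227)(5686) = 1.42×10^-4 A.

1.42×10^-4 A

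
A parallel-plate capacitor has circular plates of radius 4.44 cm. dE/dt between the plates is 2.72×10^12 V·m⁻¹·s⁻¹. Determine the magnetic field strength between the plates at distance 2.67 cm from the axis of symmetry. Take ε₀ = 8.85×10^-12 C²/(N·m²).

4.04×10^-7 T

Through the whole plate area (πR² = 6.193×10^-3 m²), I_d = ε₀ πR² dE/dt = 0.1491 A.
∮B·dl = μ₀ I_d,enc with I_d,enc = I_d r²/R² = 0.05392 A; so B = μ₀ I_d,enc/(2πr) = 4.04×10^-7 T.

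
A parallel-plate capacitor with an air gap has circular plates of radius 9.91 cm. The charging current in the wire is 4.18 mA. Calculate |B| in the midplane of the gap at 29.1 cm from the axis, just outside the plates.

2.87×10^-9 T

No conduction current crosses the gap, so I_d there equals the 4.18×10^-3 A in the leads.
With r > R the enclosed displacement current is the full I_d; B = μ₀ I_d / (2πr) = 2.87×10^-9 T.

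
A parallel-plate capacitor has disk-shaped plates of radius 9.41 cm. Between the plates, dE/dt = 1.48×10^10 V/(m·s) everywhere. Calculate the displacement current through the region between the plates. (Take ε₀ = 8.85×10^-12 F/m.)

I_d = ε₀ A (dE/dt) = (8.85×10^-12)(0.02782 m²)(1.48×10^10) = 3.64×10^-3 A.

3.64×10^-3 A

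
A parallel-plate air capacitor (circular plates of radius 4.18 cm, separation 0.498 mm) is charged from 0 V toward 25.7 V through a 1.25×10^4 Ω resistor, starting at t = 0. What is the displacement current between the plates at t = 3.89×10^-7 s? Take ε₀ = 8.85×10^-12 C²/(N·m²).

1.49×10^-3 A

C = ε₀A/d = (8.85×10^-12)(5.489×10^-3)/(4.98×10^-4) = 9.755×10^-11 F, so τ = RC = 1.219×10^-6 s.
The conduction current is I(t) = (V₀/R) e^(−t/τ), and the displacement current between the plates equals it.
t/τ = 0.3191; I_d = (25.7/1.25×10^4) · e^(−0.3191) = (2.056×10^-3)(0.7268) = 1.49×10^-3 A.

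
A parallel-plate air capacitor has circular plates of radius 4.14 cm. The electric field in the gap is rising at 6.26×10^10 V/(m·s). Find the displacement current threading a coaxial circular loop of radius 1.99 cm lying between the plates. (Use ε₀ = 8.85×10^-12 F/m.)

Total displacement current: I_d = ε₀(πR²)(dE/dt) = (8.85×10^-12)(5.385×10^-3)(6.26×10^10) = 2.983×10^-3 A.
Through an area πr² the displacement current is I_d·(πr²/πR²) = I_d (r/R)² = 6.89×10^-4 A.

6.89×10^-4 A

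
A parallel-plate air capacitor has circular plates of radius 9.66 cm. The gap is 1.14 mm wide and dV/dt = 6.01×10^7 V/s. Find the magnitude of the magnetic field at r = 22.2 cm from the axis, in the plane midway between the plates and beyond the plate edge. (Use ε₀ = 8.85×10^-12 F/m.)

1.23×10^-8 T

dE/dt = (dV/dt)/d = 5.272×10^10 V/(m·s); I_d = ε₀(πR²)(dE/dt) = (8.85×10^-12)(0.02932)(5.272×10^10) = 0.01368 A.
With r > R the enclosed displacement current is the full I_d; B = μ₀ I_d / (2πr) = 1.23×10^-8 T.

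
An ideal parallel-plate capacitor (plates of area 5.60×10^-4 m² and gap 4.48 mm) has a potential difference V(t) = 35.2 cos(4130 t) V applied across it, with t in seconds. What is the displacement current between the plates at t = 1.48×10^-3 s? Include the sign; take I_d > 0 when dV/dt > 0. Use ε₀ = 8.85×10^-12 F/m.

2.73×10^-8 A

dE/dt = (V₀ω/d)·−sin(ωt) with ωt = 6.1124 rad: (35.2)(4130)(0.1700)/(4.48×10^-3) = 5.516×10^6 V/(m·s).
I_d = ε₀ A dE/dt = (8.85×10^-12)(5.60×10^-4)(5.516×10^6) = 2.73×10^-8 A.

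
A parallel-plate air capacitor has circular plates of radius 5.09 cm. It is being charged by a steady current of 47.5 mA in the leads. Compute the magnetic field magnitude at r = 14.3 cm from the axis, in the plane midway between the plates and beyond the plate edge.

6.64×10^-8 T

By continuity the displacement current in the gap matches the conduction current: I_d = 0.0475 A.
For r ≥ R the full I_d is enclosed: B = μ₀ I_d/(2πr) = (4π×10^-7)(0.0475)/(2π·0.143) = 6.64×10^-8 T.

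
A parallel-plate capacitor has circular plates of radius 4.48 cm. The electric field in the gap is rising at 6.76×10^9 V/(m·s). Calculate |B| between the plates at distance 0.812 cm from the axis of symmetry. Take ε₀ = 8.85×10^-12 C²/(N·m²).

Total displacement current: I_d = ε₀(πR²)(dE/dt) = (8.85×10^-12)(6.305×10^-3)(6.76×10^9) = 3.772×10^-4 A.
For r < R the Ampère–Maxwell law gives B(2πr) = μ₀ I_d (r²/R²), so B = μ₀ I_d r/(2πR²) = (4π×10^-7)(3.772×10^-4)(8.12×10^-3)/(2π·0.0448²) = 3.05×10^-10 T.

3.05×10^-10 T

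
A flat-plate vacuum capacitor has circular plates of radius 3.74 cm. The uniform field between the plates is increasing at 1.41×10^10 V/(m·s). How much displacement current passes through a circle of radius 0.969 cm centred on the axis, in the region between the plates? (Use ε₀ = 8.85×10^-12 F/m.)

Through the whole plate area (πR² = 4.394×10^-3 m²), I_d = ε₀ πR² dE/dt = 5.483×10^-4 A.
Since J_d is uniform, the enclosed fraction is (r/R)² = 0.06713, giving I_d,enc = 3.68×10^-5 A.

3.68×10^-5 A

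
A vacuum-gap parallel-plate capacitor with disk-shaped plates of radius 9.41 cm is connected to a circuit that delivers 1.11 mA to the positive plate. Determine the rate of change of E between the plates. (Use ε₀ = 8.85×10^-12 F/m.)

By continuity, I_d in the gap equals the 1.11 mA flowing in the wire.
Then dE/dt = I_d/(ε₀A) = 4.51×10^9 V/(m·s).

4.51×10^9 V/(m·s)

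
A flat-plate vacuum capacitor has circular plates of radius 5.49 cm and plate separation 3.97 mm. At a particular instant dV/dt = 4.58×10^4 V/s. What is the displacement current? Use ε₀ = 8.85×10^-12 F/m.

9.67×10^-7 A

The displacement current equals the charging current C dV/dt. With C = ε₀A/d = (8.85×10^-12)(9.469×10^-3)/(3.97×10^-3) = 2.111×10^-11 F, I_d = (2.111×10^-11)(4.58×10^4) = 9.67×10^-7 A.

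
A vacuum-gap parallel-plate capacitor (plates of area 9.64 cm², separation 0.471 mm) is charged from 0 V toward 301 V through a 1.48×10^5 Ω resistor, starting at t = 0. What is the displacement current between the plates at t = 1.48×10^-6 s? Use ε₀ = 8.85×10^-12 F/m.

C = ε₀A/d = (8.85×10^-12)(9.64×10^-4)/(4.71×10^-4) = 1.811×10^-11 F, so τ = RC = 2.680×10^-6 s.
The conduction current is I(t) = (V₀/R) e^(−t/τ), and the displacement current between the plates equals it.
t/τ = 0.5522; I_d = (301/1.48×10^5) · e^(−0.5522) = (2.034×10^-3)(0.5757) = 1.17×10^-3 A.

1.17×10^-3 A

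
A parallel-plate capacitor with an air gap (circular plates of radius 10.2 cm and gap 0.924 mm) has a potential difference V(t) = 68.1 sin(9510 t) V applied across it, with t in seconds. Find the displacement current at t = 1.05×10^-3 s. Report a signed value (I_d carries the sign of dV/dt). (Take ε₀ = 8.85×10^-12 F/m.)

-1.72×10^-4 A

dE/dt = (V₀ω/d)·cos(ωt) with ωt = 9.9855 rad: (68.1)(9510)(-0.8469)/(9.24×10^-4) = -5.936×10^8 V/(m·s).
I_d = ε₀ A dE/dt = (8.85×10^-12)(0.03269)(-5.936×10^8) = -1.72×10^-4 A.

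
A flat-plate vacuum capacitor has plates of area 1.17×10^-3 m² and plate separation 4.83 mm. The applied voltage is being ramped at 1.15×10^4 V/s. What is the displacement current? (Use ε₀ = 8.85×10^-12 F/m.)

2.47×10^-8 A

The field between the plates is E = V/d, so dE/dt = (1.15×10^4)/(4.83×10^-3 m) = 2.381×10^6 V/(m·s).
I_d = ε₀ A (dE/dt) = (8.85×10^-12)(1.17×10^-3)(2.381×10^6) = 2.47×10^-8 A.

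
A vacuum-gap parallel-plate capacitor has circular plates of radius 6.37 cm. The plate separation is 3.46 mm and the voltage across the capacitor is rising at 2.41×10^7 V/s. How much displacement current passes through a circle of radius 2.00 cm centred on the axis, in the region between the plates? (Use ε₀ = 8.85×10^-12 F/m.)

7.75×10^-5 A

dE/dt = (dV/dt)/d = 6.965×10^9 V/(m·s); I_d = ε₀(πR²)(dE/dt) = (8.85×10^-12)(0.01275)(6.965×10^9) = 7.859×10^-4 A.
Through an area πr² the displacement current is I_d·(πr²/πR²) = I_d (r/R)² = 7.75×10^-5 A.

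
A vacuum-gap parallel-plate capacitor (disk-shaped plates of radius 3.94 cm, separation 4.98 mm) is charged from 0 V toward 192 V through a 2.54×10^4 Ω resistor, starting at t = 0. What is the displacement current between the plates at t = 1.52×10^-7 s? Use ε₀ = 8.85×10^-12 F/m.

C = ε₀A/d = (8.85×10^-12)(4.877×10^-3)/(4.98×10^-3) = 8.667×10^-12 F, so τ = RC = 2.201×10^-7 s.
The conduction current is I(t) = (V₀/R) e^(−t/τ), and the displacement current between the plates equals it.
t/τ = 0.6906; I_d = (192/2.54×10^4) · e^(−0.6906) = (7.559×10^-3)(0.5013) = 3.79×10^-3 A.

3.79×10^-3 A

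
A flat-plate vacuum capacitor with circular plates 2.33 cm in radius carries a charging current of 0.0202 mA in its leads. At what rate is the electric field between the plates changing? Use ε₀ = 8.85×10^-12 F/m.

Charge continuity gives I_d = I = 2.02×10^-5 A between the plates.
Since I_d = ε₀ A dE/dt, dE/dt = I_d/(ε₀A) = (2.02×10^-5)/((8.85×10^-12)(1.706×10^-3)) = 1.34×10^9 V/(m·s).

1.34×10^9 V/(m·s)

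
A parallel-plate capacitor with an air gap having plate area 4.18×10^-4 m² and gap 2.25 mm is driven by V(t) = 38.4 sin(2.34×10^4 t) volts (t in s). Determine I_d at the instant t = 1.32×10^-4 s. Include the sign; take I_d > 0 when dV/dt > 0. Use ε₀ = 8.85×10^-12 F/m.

C = ε₀A/d = (8.85×10^-12)(4.18×10^-4)/(2.25×10^-3) = 1.644×10^-12 F. dV/dt = V₀ω·cos(ωt); at ωt = 3.0888 rad this factor is -0.9986.
I_d = C dV/dt = (1.644×10^-12)(38.4)(2.34×10^4)(-0.9986) = -1.48×10^-6 A.

-1.48×10^-6 A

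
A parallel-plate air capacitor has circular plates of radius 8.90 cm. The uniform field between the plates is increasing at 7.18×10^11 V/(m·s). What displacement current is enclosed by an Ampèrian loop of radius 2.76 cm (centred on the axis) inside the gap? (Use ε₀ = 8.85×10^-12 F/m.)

0.0152 A

I_d = ε₀ dΦ_E/dt = ε₀ πR² (dE/dt) = (8.85×10^-12)(0.02488)(7.18×10^11) = 0.1581 A through the full plate area.
Since J_d is uniform, the enclosed fraction is (r/R)² = 0.09617, giving I_d,enc = 0.0152 A.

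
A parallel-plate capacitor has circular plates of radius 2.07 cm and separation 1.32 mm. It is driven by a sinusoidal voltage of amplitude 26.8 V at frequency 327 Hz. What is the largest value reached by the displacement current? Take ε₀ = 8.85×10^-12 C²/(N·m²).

4.97×10^-7 A

(dE/dt)_max = V₀ω/d = 4.172×10^7 V/(m·s); ω = 2πf = 2055 rad/s.
I_d,max = ε₀ A (dE/dt)_max = (8.85×10^-12)(1.346×10^-3)(4.172×10^7) = 4.97×10^-7 A.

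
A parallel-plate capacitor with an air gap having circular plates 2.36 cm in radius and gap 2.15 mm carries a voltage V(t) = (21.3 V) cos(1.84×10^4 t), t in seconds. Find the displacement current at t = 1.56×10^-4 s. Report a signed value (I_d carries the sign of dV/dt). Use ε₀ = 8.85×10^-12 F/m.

-7.56×10^-7 A

dE/dt = (V₀ω/d)·−sin(ωt) with ωt = 2.8704 rad: (21.3)(1.84×10^4)(-0.2679)/(2.15×10^-3) = -4.884×10^7 V/(m·s).
I_d = ε₀ A dE/dt = (8.85×10^-12)(1.750×10^-3)(-4.884×10^7) = -7.56×10^-7 A.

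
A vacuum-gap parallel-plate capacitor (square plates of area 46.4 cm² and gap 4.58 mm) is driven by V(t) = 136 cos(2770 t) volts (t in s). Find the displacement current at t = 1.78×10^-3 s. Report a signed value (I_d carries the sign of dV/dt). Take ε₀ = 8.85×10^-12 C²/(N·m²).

dV/dt = (136)(2770)·−sin(4.9306) = 3.678×10^5 V/s.
I_d = C dV/dt with C = ε₀A/d = (8.85×10^-12)(4.64×10^-3)/(4.58×10^-3) = 8.966×10^-12 F, so I_d = (8.966×10^-12)(3.678×10^5) = 3.30×10^-6 A.

3.30×10^-6 A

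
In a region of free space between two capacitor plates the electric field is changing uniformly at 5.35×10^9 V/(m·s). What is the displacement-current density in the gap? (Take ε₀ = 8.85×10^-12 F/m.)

J_d = ε₀ ∂E/∂t, so J_d = 0.0473 A/m².

0.0473 A/m²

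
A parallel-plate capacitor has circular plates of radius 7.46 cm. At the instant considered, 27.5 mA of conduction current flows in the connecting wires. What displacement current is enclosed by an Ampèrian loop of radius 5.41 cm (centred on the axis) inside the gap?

0.0145 A

By continuity the displacement current in the gap matches the conduction current: I_d = 0.0275 A.
The field is uniform, so I_d,enc = I_d (r/R)² = (0.0275)(5.41/7.46)² = 0.0145 A.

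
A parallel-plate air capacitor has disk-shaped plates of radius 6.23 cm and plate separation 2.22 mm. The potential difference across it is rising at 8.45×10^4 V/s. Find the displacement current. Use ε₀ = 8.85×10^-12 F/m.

C = ε₀A/d = (8.85×10^-12)(0.01219)/(2.22×10^-3) = 4.860×10^-11 F.
I_d = C dV/dt = (4.860×10^-11)(8.45×10^4) = 4.11×10^-6 A.

4.11×10^-6 A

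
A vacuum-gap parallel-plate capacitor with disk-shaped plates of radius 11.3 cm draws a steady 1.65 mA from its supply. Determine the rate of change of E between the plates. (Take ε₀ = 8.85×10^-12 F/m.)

4.65×10^9 V/(m·s)

Charge continuity gives I_d = I = 1.65×10^-3 A between the plates.
Since I_d = ε₀ A dE/dt, dE/dt = I_d/(ε₀A) = (1.65×10^-3)/((8.85×10^-12)(0.04011)) = 4.65×10^9 V/(m·s).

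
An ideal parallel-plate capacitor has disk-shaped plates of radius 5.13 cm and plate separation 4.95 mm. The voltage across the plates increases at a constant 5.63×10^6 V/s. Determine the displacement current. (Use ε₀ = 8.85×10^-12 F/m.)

E = V/d so dE/dt = (dV/dt)/d = 1.137×10^9 V/(m·s), and I_d = ε₀ A dE/dt = (8.85×10^-12)(8.268×10^-3)(1.137×10^9) = 8.32×10^-5 A.

8.32×10^-5 A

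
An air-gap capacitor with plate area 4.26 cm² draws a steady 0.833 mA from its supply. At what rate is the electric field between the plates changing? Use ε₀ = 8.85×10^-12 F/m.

2.21×10^11 V/(m·s)

Charge continuity gives I_d = I = 8.33×10^-4 A between the plates.
Inverting I_d = ε₀ A dE/dt gives dE/dt = 8.33×10^-4 / (8.85×10^-12 · 4.26×10^-4) = 2.21×10^11 V/(m·s).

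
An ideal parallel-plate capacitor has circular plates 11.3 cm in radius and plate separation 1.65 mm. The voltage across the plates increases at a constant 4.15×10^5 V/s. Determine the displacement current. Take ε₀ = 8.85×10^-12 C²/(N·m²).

8.93×10^-5 A

The displacement current equals the charging current C dV/dt. With C = ε₀A/d = (8.85×10^-12)(0.04011)/(1.65×10^-3) = 2.151×10^-10 F, I_d = (2.151×10^-10)(4.15×10^5) = 8.93×10^-5 A.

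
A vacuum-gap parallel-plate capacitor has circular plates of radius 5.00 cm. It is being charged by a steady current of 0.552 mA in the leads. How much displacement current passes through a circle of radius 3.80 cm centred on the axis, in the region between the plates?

3.19×10^-4 A

Between the plates the displacement current equals the wire current: I_d = 0.552 mA = 5.52×10^-4 A.
The field is uniform, so I_d,enc = I_d (r/R)² = (5.52×10^-4)(3.80/5.00)² = 3.19×10^-4 A.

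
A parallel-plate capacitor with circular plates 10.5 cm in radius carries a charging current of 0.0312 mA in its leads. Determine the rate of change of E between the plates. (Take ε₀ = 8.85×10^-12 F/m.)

By continuity, I_d in the gap equals the 0.0312 mA flowing in the wire.
Inverting I_d = ε₀ A dE/dt gives dE/dt = 3.12×10^-5 / (8.85×10^-12 · 0.03464) = 1.02×10^8 V/(m·s).

1.02×10^8 V/(m·s)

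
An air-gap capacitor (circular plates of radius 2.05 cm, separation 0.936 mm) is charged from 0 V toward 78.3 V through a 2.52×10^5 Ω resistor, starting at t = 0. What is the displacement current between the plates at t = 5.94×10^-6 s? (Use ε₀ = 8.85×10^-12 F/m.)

4.70×10^-5 A

C = ε₀A/d = (8.85×10^-12)(1.320×10^-3)/(9.36×10^-4) = 1.248×10^-11 F, so τ = RC = 3.145×10^-6 s.
The conduction current is I(t) = (V₀/R) e^(−t/τ), and the displacement current between the plates equals it.
t/τ = 1.889; I_d = (78.3/2.52×10^5) · e^(−1.889) = (3.107×10^-4)(0.1512) = 4.70×10^-5 A.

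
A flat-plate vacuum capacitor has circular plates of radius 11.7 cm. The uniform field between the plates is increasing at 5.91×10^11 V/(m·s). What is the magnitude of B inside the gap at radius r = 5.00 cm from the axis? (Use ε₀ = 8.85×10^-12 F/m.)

1.64×10^-7 T

Total displacement current: I_d = ε₀(πR²)(dE/dt) = (8.85×10^-12)(0.04301)(5.91×10^11) = 0.2250 A.
∮B·dl = μ₀ I_d,enc with I_d,enc = I_d r²/R² = 0.04109 A; so B = μ₀ I_d,enc/(2πr) = 1.64×10^-7 T.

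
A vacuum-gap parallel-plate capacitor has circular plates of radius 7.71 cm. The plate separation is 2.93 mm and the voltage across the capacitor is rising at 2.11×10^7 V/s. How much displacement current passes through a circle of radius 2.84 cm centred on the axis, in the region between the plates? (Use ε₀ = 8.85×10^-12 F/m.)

I_d = C dV/dt with C = ε₀πR²/d = 5.639×10^-11 F, so I_d = (5.639×10^-11)(2.11×10^7) = 1.190×10^-3 A.
Through an area πr² the displacement current is I_d·(πr²/πR²) = I_d (r/R)² = 1.61×10^-4 A.

1.61×10^-4 A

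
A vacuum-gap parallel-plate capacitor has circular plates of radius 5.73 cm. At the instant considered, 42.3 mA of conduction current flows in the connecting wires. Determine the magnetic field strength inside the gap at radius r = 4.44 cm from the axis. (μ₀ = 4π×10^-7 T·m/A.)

1.14×10^-7 T

By continuity the displacement current in the gap matches the conduction current: I_d = 0.0423 A.
An Ampèrian loop of radius r encloses a fraction (r/R)² of I_d. Then B·2πr = μ₀ I_d (r/R)², giving B = μ₀ I_d r/(2πR²) = 1.14×10^-7 T.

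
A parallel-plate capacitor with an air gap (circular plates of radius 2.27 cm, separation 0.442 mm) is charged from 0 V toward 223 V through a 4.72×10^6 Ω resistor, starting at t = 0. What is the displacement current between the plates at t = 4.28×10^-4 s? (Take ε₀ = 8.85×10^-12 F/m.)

C = ε₀A/d = (8.85×10^-12)(1.619×10^-3)/(4.42×10^-4) = 3.242×10^-11 F, so τ = RC = 1.530×10^-4 s.
The conduction current is I(t) = (V₀/R) e^(−t/τ), and the displacement current between the plates equals it.
t/τ = 2.797; I_d = (223/4.72×10^6) · e^(−2.797) = (4.725×10^-5)(0.06099) = 2.88×10^-6 A.

2.88×10^-6 A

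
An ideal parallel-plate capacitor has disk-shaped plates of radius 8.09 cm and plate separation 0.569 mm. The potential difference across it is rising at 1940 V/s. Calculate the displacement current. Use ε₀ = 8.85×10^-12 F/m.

6.20×10^-7 A

The field between the plates is E = V/d, so dE/dt = (1940)/(5.69×10^-4 m) = 3.409×10^6 V/(m·s).
I_d = ε₀ A (dE/dt) = (8.85×10^-12)(0.02056)(3.409×10^6) = 6.20×10^-7 A.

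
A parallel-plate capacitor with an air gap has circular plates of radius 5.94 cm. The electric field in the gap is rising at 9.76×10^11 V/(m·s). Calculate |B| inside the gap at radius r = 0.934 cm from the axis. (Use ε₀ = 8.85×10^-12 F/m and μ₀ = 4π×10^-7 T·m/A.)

Total displacement current: I_d = ε₀(πR²)(dE/dt) = (8.85×10^-12)(0.01108)(9.76×10^11) = 0.09570 A.
For r < R the Ampère–Maxwell law gives B(2πr) = μ₀ I_d (r²/R²), so B = μ₀ I_d r/(2πR²) = (4π×10^-7)(0.09570)(9.34×10^-3)/(2π·0.0594²) = 5.07×10^-8 T.

5.07×10^-8 T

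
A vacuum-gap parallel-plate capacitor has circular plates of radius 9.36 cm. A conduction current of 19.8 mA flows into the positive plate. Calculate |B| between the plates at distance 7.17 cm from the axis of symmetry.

3.24×10^-8 T

By continuity the displacement current in the gap matches the conduction current: I_d = 0.0198 A.
For r < R the Ampère–Maxwell law gives B(2πr) = μ₀ I_d (r²/R²), so B = μ₀ I_d r/(2πR²) = (4π×10^-7)(0.0198)(0.0717)/(2π·0.0936²) = 3.24×10^-8 T.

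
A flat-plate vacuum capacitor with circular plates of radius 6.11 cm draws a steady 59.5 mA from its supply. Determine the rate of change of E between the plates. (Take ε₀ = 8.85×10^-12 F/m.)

Charge continuity gives I_d = I = 0.0595 A between the plates.
Inverting I_d = ε₀ A dE/dt gives dE/dt = 0.0595 / (8.85×10^-12 · 0.01173) = 5.73×10^11 V/(m·s).

5.73×10^11 V/(m·s)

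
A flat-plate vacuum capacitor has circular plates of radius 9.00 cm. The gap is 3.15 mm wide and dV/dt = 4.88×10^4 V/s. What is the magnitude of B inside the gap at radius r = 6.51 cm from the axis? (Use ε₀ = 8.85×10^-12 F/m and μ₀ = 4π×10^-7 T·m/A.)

dE/dt = (dV/dt)/d = 1.549×10^7 V/(m·s); I_d = ε₀(πR²)(dE/dt) = (8.85×10^-12)(0.02545)(1.549×10^7) = 3.489×10^-6 A.
An Ampèrian loop of radius r encloses a fraction (r/R)² of I_d. Then B·2πr = μ₀ I_d (r/R)², giving B = μ₀ I_d r/(2πR²) = 5.61×10^-12 T.

5.61×10^-12 T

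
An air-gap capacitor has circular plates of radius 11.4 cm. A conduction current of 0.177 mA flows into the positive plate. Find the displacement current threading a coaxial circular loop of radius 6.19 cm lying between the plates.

Between the plates the displacement current equals the wire current: I_d = 0.177 mA = 1.77×10^-4 A.
The field is uniform, so I_d,enc = I_d (r/R)² = (1.77×10^-4)(6.19/11.4)² = 5.22×10^-5 A.

5.22×10^-5 A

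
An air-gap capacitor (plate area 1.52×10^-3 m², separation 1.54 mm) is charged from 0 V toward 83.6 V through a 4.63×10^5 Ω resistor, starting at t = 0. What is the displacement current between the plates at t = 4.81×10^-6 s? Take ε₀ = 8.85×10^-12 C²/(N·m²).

5.50×10^-5 A

With C = ε₀A/d = (8.85×10^-12)(1.52×10^-3)/(1.54×10^-3) = 8.735×10^-12 F, the time constant is τ = RC = 4.044×10^-6 s, so t/τ = 1.189 and e^(−t/τ) = 0.3045.
I_d = I_cond = (V₀/R) e^(−t/τ) = (1.806×10^-4)(0.3045) = 5.50×10^-5 A.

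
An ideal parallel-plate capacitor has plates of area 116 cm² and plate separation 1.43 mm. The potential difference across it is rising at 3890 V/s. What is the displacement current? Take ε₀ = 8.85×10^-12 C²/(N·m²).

E = V/d so dE/dt = (dV/dt)/d = 2.720×10^6 V/(m·s), and I_d = ε₀ A dE/dt = (8.85×10^-12)(0.0116)(2.720×10^6) = 2.79×10^-7 A.

2.79×10^-7 A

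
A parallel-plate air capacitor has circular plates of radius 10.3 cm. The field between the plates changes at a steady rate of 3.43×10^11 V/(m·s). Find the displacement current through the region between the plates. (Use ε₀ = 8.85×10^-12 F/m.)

The displacement current is ε₀ times dΦ_E/dt = ε₀ A dE/dt = (8.85×10^-12)(0.03333)(3.43×10^11) = 0.101 A.

0.101 A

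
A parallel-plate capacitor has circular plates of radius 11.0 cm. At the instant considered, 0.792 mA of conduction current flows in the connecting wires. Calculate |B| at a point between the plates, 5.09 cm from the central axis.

6.66×10^-10 T

By continuity the displacement current in the gap matches the conduction current: I_d = 7.92×10^-4 A.
An Ampèrian loop of radius r encloses a fraction (r/R)² of I_d. Then B·2πr = μ₀ I_d (r/R)², giving B = μ₀ I_d r/(2πR²) = 6.66×10^-10 T.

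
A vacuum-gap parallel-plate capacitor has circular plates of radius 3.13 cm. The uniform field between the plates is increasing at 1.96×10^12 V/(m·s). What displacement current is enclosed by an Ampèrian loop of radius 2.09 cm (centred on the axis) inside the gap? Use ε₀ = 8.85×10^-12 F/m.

Total displacement current: I_d = ε₀(πR²)(dE/dt) = (8.85×10^-12)(3.078×10^-3)(1.96×10^12) = 0.05339 A.
Since J_d is uniform, the enclosed fraction is (r/R)² = 0.4459, giving I_d,enc = 0.0238 A.

0.0238 A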